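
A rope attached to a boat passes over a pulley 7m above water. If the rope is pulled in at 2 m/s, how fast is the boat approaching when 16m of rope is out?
32√23/69 ≈ 2.224 m/s

rope² = x² + 7²
x = √(16² - 7²) = 3√23
dx/dt = (rope/x) · d(rope)/dt = (16/(3√23)) · (-2) = -32√23/69 m/s
The boat approaches at 32√23/69 ≈ 2.224 m/s.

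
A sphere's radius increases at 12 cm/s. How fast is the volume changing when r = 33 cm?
52272π cm³/s

V = (4/3)πr³
dV/dt = dV/dr · dr/dt = 4πr² · 12
At r = 33: dV/dt = 52272π cm³/s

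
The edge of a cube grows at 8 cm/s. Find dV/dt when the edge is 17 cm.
6936 cm³/s

V = s³
dV/dt = 3s² · ds/dt = 3·17²·8 = 6936 cm³/s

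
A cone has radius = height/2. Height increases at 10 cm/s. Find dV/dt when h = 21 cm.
2205π/2 cm³/s

V = (1/3)π(h/2)²h = πh³/12
dV/dt = πh²/4 · 10
At h = 21: dV/dt = 2205π/2 cm³/s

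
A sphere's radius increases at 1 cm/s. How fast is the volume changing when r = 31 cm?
3844π cm³/s

V = (4/3)πr³
dV/dt = dV/dr · dr/dt = 4πr² · 1
At r = 31: dV/dt = 3844π cm³/s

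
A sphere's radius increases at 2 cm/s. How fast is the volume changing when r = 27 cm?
5832π cm³/s

V = (4/3)πr³
dV/dt = dV/dr · dr/dt = 4πr² · 2
At r = 27: dV/dt = 5832π cm³/s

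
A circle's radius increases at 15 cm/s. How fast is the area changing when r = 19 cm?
570π cm²/s

A = πr²
dA/dt = 2πr · dr/dt = 2π(19)(15) = 570π cm²/s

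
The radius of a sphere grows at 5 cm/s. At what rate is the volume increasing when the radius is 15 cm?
4500π cm³/s

V = (4/3)πr³
dV/dt = dV/dr · dr/dt = 4πr² · 5
At r = 15: dV/dt = 4500π cm³/s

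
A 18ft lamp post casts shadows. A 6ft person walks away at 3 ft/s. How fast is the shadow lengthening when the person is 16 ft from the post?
3/2 ft/s

By similar triangles: 18/(x+s) = 6/s
Solving: s = 6x/12
ds/dt = 6/12 · dx/dt = 1/2 · 3 = 3/2 ft/s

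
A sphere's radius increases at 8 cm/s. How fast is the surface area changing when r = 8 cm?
512π cm²/s

S = 4πr²
dS/dt = dS/dr · dr/dt = 8πr · 8
At r = 8: dS/dt = 512π cm²/s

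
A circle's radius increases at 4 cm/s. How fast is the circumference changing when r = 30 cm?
8π cm/s

C = 2πr
dC/dt = 2π · dr/dt = 2π · 4 = 8π cm/s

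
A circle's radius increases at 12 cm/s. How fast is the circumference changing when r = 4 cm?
24π cm/s

C = 2πr
dC/dt = 2π · dr/dt = 2π · 12 = 24π cm/s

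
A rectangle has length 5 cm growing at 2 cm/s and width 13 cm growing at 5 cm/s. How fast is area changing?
51 cm²/s

A = lw
dA/dt = w·dl/dt + l·dw/dt = 13·2 + 5·5 = 51 cm²/s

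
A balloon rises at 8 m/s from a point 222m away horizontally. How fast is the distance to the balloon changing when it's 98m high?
196√14722/7361 ≈ 3.231 m/s

z² = 222² + y²
z = √(222² + 98²) = 2√14722
dz/dt = y/z · dy/dt = 98/(2√14722) · 8 = 196√14722/7361 ≈ 3.231 m/s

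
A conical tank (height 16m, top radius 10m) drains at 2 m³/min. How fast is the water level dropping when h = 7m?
128/(1225π) ≈ 0.03326 m/min

r/h = 10/16, so r = (5/8)h
V = (1/3)πr²h = (1/3)π((5/8)h)²h = (25/192)πh³
dV/dh = (25/64)πh²
dh/dt = (dV/dt)/(dV/dh) = -2/((25/64)π·7²) = -128/(1225π) m/min
The level is dropping at 128/(1225π) ≈ 0.03326 m/min.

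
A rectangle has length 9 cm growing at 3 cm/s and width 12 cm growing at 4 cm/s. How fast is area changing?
72 cm²/s

A = lw
dA/dt = w·dl/dt + l·dw/dt = 12·3 + 9·4 = 72 cm²/s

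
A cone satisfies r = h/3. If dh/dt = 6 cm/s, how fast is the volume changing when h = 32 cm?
2048π/3 cm³/s

V = (1/3)π(h/3)²h = πh³/27
dV/dt = πh²/9 · 6
At h = 32: dV/dt = 2048π/3 cm³/s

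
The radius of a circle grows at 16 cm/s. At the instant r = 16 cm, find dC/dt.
32π cm/s

C = 2πr
dC/dt = 2π · dr/dt = 2π · 16 = 32π cm/s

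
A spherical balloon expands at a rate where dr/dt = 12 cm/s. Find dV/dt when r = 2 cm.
192π cm³/s

V = (4/3)πr³
dV/dt = dV/dr · dr/dt = 4πr² · 12
At r = 2: dV/dt = 192π cm³/s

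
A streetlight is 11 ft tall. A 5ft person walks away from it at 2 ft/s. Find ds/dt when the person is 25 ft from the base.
5/3 ft/s

By similar triangles: 11/(x+s) = 5/s
Solving: s = 5x/6
ds/dt = 5/6 · dx/dt = 5/6 · 2 = 5/3 ft/s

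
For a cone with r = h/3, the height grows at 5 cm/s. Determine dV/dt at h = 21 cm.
245π cm³/s

V = (1/3)π(h/3)²h = πh³/27
dV/dt = πh²/9 · 5
At h = 21: dV/dt = 245π cm³/s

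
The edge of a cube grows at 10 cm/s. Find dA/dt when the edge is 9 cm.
1080 cm²/s

A = 6s²
dA/dt = 12s · ds/dt = 12·9·10 = 1080 cm²/s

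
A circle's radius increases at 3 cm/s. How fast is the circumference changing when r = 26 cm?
6π cm/s

C = 2πr
dC/dt = 2π · dr/dt = 2π · 3 = 6π cm/s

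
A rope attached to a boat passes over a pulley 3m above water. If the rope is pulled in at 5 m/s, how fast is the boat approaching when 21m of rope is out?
35√3/12 ≈ 5.052 m/s

rope² = x² + 3²
x = √(21² - 3²) = 12√3
dx/dt = (rope/x) · d(rope)/dt = (21/(12√3)) · (-5) = -35√3/12 m/s
The boat approaches at 35√3/12 ≈ 5.052 m/s.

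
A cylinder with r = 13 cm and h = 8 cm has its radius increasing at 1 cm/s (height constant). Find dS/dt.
68π cm²/s

S = 2πrh + 2πr² (lateral + bases)
dS/dt = (2πh + 4πr)·dr/dt = (2π·8 + 4π·13)·1
= 68π cm²/s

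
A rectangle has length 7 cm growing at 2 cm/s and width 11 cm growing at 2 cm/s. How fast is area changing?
36 cm²/s

A = lw
dA/dt = w·dl/dt + l·dw/dt = 11·2 + 7·2 = 36 cm²/s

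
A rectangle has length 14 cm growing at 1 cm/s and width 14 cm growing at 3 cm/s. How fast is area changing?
56 cm²/s

A = lw
dA/dt = w·dl/dt + l·dw/dt = 14·1 + 14·3 = 56 cm²/s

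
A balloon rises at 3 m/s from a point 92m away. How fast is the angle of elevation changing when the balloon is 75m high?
0.01959 rad/s

tan(θ) = y/92
sec²(θ) · dθ/dt = (1/92) · dy/dt
dθ/dt = cos²(θ)/92 · 3 = 92/(92² + 75²) · 3
dθ/dt = 0.01959 rad/s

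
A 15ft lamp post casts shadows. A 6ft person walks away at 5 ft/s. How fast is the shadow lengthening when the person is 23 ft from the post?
10/3 ft/s

By similar triangles: 15/(x+s) = 6/s
Solving: s = 6x/9
ds/dt = 6/9 · dx/dt = 2/3 · 5 = 10/3 ft/s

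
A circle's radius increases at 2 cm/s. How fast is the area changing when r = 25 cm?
100π cm²/s

A = πr²
dA/dt = 2πr · dr/dt = 2π(25)(2) = 100π cm²/s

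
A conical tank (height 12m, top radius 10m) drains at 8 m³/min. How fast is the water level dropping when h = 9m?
32/(225π) ≈ 0.04527 m/min

r/h = 10/12, so r = (5/6)h
V = (1/3)πr²h = (1/3)π((5/6)h)²h = (25/108)πh³
dV/dh = (25/36)πh²
dh/dt = (dV/dt)/(dV/dh) = -8/((25/36)π·9²) = -32/(225π) m/min
The level is dropping at 32/(225π) ≈ 0.04527 m/min.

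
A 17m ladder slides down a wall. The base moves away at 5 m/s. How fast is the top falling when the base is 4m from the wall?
20√273/273 ≈ 1.21 m/s

x² + y² = 17²
2x·dx/dt + 2y·dy/dt = 0
dy/dt = -x/y · dx/dt = -4/√273 · 5 = -20√273/273 m/s
The top is descending at 20√273/273 ≈ 1.21 m/s.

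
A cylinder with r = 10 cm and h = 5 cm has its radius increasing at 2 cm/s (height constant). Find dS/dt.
100π cm²/s

S = 2πrh + 2πr² (lateral + bases)
dS/dt = (2πh + 4πr)·dr/dt = (2π·5 + 4π·10)·2
= 100π cm²/s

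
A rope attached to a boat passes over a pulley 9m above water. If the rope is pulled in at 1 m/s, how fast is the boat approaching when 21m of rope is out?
7√10/20 ≈ 1.107 m/s

rope² = x² + 9²
x = √(21² - 9²) = 6√10
dx/dt = (rope/x) · d(rope)/dt = (21/(6√10)) · (-1) = -7√10/20 m/s
The boat approaches at 7√10/20 ≈ 1.107 m/s.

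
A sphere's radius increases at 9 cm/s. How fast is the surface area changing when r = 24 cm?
1728π cm²/s

S = 4πr²
dS/dt = dS/dr · dr/dt = 8πr · 9
At r = 24: dS/dt = 1728π cm²/s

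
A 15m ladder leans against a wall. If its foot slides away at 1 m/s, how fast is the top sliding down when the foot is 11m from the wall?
11√26/52 ≈ 1.079 m/s

x² + y² = 15²
2x·dx/dt + 2y·dy/dt = 0
dy/dt = -x/y · dx/dt = -11/(2√26) · 1 = -11√26/52 m/s
The top is descending at 11√26/52 ≈ 1.079 m/s.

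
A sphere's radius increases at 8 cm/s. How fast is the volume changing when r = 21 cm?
14112π cm³/s

V = (4/3)πr³
dV/dt = dV/dr · dr/dt = 4πr² · 8
At r = 21: dV/dt = 14112π cm³/s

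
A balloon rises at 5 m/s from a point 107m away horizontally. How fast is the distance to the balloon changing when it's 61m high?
61√15170/3034 ≈ 2.476 m/s

z² = 107² + y²
z = √(107² + 61²) = √15170
dz/dt = y/z · dy/dt = 61/√15170 · 5 = 61√15170/3034 ≈ 2.476 m/s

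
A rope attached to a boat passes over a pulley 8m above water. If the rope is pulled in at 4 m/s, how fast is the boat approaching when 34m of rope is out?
68√273/273 ≈ 4.116 m/s

rope² = x² + 8²
x = √(34² - 8²) = 2√273
dx/dt = (rope/x) · d(rope)/dt = (34/(2√273)) · (-4) = -68√273/273 m/s
The boat approaches at 68√273/273 ≈ 4.116 m/s.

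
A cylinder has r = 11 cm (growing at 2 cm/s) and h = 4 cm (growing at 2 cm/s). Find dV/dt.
418π cm³/s

V = πr²h
dV/dt = 2πrh·dr/dt + πr²·dh/dt
= 2π(11)(4)(2) + π(11)²(2)
= 418π cm³/s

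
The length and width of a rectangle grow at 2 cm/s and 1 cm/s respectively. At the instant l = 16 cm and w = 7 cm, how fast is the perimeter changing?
6 cm/s

P = 2(l + w)
dP/dt = 2(dl/dt + dw/dt) = 2(2 + 1) = 6 cm/s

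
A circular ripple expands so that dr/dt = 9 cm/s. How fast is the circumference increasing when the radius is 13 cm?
18π cm/s

C = 2πr
dC/dt = 2π · dr/dt = 2π · 9 = 18π cm/s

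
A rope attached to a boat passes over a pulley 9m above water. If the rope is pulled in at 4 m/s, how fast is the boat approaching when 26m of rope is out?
104√595/595 ≈ 4.264 m/s

rope² = x² + 9²
x = √(26² - 9²) = √595
dx/dt = (rope/x) · d(rope)/dt = (26/√595) · (-4) = -104√595/595 m/s
The boat approaches at 104√595/595 ≈ 4.264 m/s.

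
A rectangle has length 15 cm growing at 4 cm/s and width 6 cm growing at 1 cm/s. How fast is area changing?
39 cm²/s

A = lw
dA/dt = w·dl/dt + l·dw/dt = 6·4 + 15·1 = 39 cm²/s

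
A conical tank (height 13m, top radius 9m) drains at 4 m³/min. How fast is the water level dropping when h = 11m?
676/(9801π) ≈ 0.02195 m/min

r/h = 9/13, so r = (9/13)h
V = (1/3)πr²h = (1/3)π((9/13)h)²h = (27/169)πh³
dV/dh = (81/169)πh²
dh/dt = (dV/dt)/(dV/dh) = -4/((81/169)π·11²) = -676/(9801π) m/min
The level is dropping at 676/(9801π) ≈ 0.02195 m/min.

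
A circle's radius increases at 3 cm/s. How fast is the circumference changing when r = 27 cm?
6π cm/s

C = 2πr
dC/dt = 2π · dr/dt = 2π · 3 = 6π cm/s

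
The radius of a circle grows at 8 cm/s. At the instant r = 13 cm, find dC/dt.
16π cm/s

C = 2πr
dC/dt = 2π · dr/dt = 2π · 8 = 16π cm/s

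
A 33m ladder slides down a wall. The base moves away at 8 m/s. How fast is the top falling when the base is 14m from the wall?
112√893/893 ≈ 3.748 m/s

x² + y² = 33²
2x·dx/dt + 2y·dy/dt = 0
dy/dt = -x/y · dx/dt = -14/√893 · 8 = -112√893/893 m/s
The top is descending at 112√893/893 ≈ 3.748 m/s.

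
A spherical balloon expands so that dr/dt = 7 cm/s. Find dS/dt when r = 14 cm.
784π cm²/s

S = 4πr²
dS/dt = dS/dr · dr/dt = 8πr · 7
At r = 14: dS/dt = 784π cm²/s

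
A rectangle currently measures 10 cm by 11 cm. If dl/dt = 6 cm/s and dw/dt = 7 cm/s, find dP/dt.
26 cm/s

P = 2(l + w)
dP/dt = 2(dl/dt + dw/dt) = 2(6 + 7) = 26 cm/s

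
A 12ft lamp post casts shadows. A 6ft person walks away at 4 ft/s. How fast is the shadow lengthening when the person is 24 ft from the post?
4 ft/s

By similar triangles: 12/(x+s) = 6/s
Solving: s = 6x/6
ds/dt = 6/6 · dx/dt = 1 · 4 = 4 ft/s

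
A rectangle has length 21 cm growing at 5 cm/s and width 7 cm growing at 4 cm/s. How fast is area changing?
119 cm²/s

A = lw
dA/dt = w·dl/dt + l·dw/dt = 7·5 + 21·4 = 119 cm²/s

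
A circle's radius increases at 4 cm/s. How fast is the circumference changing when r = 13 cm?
8π cm/s

C = 2πr
dC/dt = 2π · dr/dt = 2π · 4 = 8π cm/s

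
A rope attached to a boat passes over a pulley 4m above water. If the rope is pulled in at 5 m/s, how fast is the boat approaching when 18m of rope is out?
45√77/77 ≈ 5.128 m/s

rope² = x² + 4²
x = √(18² - 4²) = 2√77
dx/dt = (rope/x) · d(rope)/dt = (18/(2√77)) · (-5) = -45√77/77 m/s
The boat approaches at 45√77/77 ≈ 5.128 m/s.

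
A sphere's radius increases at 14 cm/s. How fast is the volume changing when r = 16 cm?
14336π cm³/s

V = (4/3)πr³
dV/dt = dV/dr · dr/dt = 4πr² · 14
At r = 16: dV/dt = 14336π cm³/s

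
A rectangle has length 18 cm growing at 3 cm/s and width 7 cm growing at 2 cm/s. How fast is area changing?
57 cm²/s

A = lw
dA/dt = w·dl/dt + l·dw/dt = 7·3 + 18·2 = 57 cm²/s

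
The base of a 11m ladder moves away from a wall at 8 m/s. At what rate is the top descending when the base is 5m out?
5√6/3 ≈ 4.082 m/s

x² + y² = 11²
2x·dx/dt + 2y·dy/dt = 0
dy/dt = -x/y · dx/dt = -5/(4√6) · 8 = -5√6/3 m/s
The top is descending at 5√6/3 ≈ 4.082 m/s.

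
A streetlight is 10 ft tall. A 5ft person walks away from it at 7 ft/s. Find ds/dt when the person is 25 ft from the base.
7 ft/s

By similar triangles: 10/(x+s) = 5/s
Solving: s = 5x/5
ds/dt = 5/5 · dx/dt = 1 · 7 = 7 ft/s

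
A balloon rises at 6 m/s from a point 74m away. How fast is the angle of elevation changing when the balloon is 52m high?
0.054279 rad/s

tan(θ) = y/74
sec²(θ) · dθ/dt = (1/74) · dy/dt
dθ/dt = cos²(θ)/74 · 6 = 74/(74² + 52²) · 6
dθ/dt = 0.054279 rad/s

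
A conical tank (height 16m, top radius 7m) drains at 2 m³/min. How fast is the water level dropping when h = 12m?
32/(441π) ≈ 0.0231 m/min

r/h = 7/16, so r = (7/16)h
V = (1/3)πr²h = (1/3)π((7/16)h)²h = (49/768)πh³
dV/dh = (49/256)πh²
dh/dt = (dV/dt)/(dV/dh) = -2/((49/256)π·12²) = -32/(441π) m/min
The level is dropping at 32/(441π) ≈ 0.0231 m/min.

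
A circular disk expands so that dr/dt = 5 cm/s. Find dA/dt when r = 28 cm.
280π cm²/s

A = πr²
dA/dt = 2πr · dr/dt = 2π(28)(5) = 280π cm²/s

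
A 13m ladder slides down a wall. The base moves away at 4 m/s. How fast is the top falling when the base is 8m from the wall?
32√105/105 ≈ 3.123 m/s

x² + y² = 13²
2x·dx/dt + 2y·dy/dt = 0
dy/dt = -x/y · dx/dt = -8/√105 · 4 = -32√105/105 m/s
The top is descending at 32√105/105 ≈ 3.123 m/s.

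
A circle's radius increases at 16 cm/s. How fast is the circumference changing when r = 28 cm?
32π cm/s

C = 2πr
dC/dt = 2π · dr/dt = 2π · 16 = 32π cm/s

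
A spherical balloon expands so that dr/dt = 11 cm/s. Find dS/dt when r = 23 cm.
2024π cm²/s

S = 4πr²
dS/dt = dS/dr · dr/dt = 8πr · 11
At r = 23: dS/dt = 2024π cm²/s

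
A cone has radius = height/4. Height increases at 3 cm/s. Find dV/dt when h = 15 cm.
675π/16 cm³/s

V = (1/3)π(h/4)²h = πh³/48
dV/dt = πh²/16 · 3
At h = 15: dV/dt = 675π/16 cm³/s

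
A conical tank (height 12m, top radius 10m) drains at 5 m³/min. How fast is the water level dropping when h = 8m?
9/(80π) ≈ 0.03581 m/min

r/h = 10/12, so r = (5/6)h
V = (1/3)πr²h = (1/3)π((5/6)h)²h = (25/108)πh³
dV/dh = (25/36)πh²
dh/dt = (dV/dt)/(dV/dh) = -5/((25/36)π·8²) = -9/(80π) m/min
The level is dropping at 9/(80π) ≈ 0.03581 m/min.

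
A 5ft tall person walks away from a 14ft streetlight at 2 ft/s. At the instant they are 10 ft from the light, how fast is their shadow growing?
10/9 ft/s

By similar triangles: 14/(x+s) = 5/s
Solving: s = 5x/9
ds/dt = 5/9 · dx/dt = 5/9 · 2 = 10/9 ft/s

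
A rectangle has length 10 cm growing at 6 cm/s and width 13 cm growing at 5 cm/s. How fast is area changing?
128 cm²/s

A = lw
dA/dt = w·dl/dt + l·dw/dt = 13·6 + 10·5 = 128 cm²/s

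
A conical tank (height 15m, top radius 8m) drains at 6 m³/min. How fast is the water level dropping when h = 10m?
27/(128π) ≈ 0.06714 m/min

r/h = 8/15, so r = (8/15)h
V = (1/3)πr²h = (1/3)π((8/15)h)²h = (64/675)πh³
dV/dh = (64/225)πh²
dh/dt = (dV/dt)/(dV/dh) = -6/((64/225)π·10²) = -27/(128π) m/min
The level is dropping at 27/(128π) ≈ 0.06714 m/min.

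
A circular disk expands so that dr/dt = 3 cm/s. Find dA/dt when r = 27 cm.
162π cm²/s

A = πr²
dA/dt = 2πr · dr/dt = 2π(27)(3) = 162π cm²/s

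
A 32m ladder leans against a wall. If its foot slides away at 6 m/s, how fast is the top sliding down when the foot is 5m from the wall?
10√111/111 ≈ 0.9492 m/s

x² + y² = 32²
2x·dx/dt + 2y·dy/dt = 0
dy/dt = -x/y · dx/dt = -5/(3√111) · 6 = -10√111/111 m/s
The top is descending at 10√111/111 ≈ 0.9492 m/s.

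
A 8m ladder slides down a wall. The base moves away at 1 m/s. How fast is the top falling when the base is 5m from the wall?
5√39/39 ≈ 0.8006 m/s

x² + y² = 8²
2x·dx/dt + 2y·dy/dt = 0
dy/dt = -x/y · dx/dt = -5/√39 · 1 = -5√39/39 m/s
The top is descending at 5√39/39 ≈ 0.8006 m/s.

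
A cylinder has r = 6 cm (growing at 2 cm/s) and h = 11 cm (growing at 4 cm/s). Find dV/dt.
408π cm³/s

V = πr²h
dV/dt = 2πrh·dr/dt + πr²·dh/dt
= 2π(6)(11)(2) + π(6)²(4)
= 408π cm³/s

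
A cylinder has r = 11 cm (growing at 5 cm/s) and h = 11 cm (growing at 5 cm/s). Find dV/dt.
1815π cm³/s

V = πr²h
dV/dt = 2πrh·dr/dt + πr²·dh/dt
= 2π(11)(11)(5) + π(11)²(5)
= 1815π cm³/s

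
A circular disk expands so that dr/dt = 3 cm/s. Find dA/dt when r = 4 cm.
24π cm²/s

A = πr²
dA/dt = 2πr · dr/dt = 2π(4)(3) = 24π cm²/s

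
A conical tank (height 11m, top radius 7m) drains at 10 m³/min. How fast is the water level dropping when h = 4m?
605/(392π) ≈ 0.4913 m/min

r/h = 7/11, so r = (7/11)h
V = (1/3)πr²h = (1/3)π((7/11)h)²h = (49/363)πh³
dV/dh = (49/121)πh²
dh/dt = (dV/dt)/(dV/dh) = -10/((49/121)π·4²) = -605/(392π) m/min
The level is dropping at 605/(392π) ≈ 0.4913 m/min.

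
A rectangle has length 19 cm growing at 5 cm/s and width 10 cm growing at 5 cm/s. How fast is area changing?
145 cm²/s

A = lw
dA/dt = w·dl/dt + l·dw/dt = 10·5 + 19·5 = 145 cm²/s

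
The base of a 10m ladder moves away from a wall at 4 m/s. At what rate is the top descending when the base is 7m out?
28√51/51 ≈ 3.921 m/s

x² + y² = 10²
2x·dx/dt + 2y·dy/dt = 0
dy/dt = -x/y · dx/dt = -7/√51 · 4 = -28√51/51 m/s
The top is descending at 28√51/51 ≈ 3.921 m/s.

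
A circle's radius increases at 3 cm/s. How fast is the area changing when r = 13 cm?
78π cm²/s

A = πr²
dA/dt = 2πr · dr/dt = 2π(13)(3) = 78π cm²/s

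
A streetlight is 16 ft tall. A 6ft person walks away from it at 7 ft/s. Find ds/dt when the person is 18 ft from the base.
21/5 ft/s

By similar triangles: 16/(x+s) = 6/s
Solving: s = 6x/10
ds/dt = 6/10 · dx/dt = 3/5 · 7 = 21/5 ft/s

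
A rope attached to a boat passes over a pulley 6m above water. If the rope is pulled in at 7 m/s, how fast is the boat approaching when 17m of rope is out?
119√253/253 ≈ 7.481 m/s

rope² = x² + 6²
x = √(17² - 6²) = √253
dx/dt = (rope/x) · d(rope)/dt = (17/√253) · (-7) = -119√253/253 m/s
The boat approaches at 119√253/253 ≈ 7.481 m/s.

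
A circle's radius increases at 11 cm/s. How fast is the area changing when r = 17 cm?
374π cm²/s

A = πr²
dA/dt = 2πr · dr/dt = 2π(17)(11) = 374π cm²/s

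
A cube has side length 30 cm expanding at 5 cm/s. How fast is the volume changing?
13500 cm³/s

V = s³
dV/dt = 3s² · ds/dt = 3·30²·5 = 13500 cm³/s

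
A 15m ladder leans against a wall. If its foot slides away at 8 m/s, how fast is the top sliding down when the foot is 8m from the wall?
64√161/161 ≈ 5.044 m/s

x² + y² = 15²
2x·dx/dt + 2y·dy/dt = 0
dy/dt = -x/y · dx/dt = -8/√161 · 8 = -64√161/161 m/s
The top is descending at 64√161/161 ≈ 5.044 m/s.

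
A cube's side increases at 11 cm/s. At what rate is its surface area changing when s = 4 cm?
528 cm²/s

A = 6s²
dA/dt = 12s · ds/dt = 12·4·11 = 528 cm²/s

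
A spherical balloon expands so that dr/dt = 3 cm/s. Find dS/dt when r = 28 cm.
672π cm²/s

S = 4πr²
dS/dt = dS/dr · dr/dt = 8πr · 3
At r = 28: dS/dt = 672π cm²/s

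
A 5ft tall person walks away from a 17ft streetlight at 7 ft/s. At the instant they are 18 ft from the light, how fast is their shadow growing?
35/12 ft/s

By similar triangles: 17/(x+s) = 5/s
Solving: s = 5x/12
ds/dt = 5/12 · dx/dt = 5/12 · 7 = 35/12 ft/s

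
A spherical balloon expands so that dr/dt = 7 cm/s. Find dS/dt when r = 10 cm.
560π cm²/s

S = 4πr²
dS/dt = dS/dr · dr/dt = 8πr · 7
At r = 10: dS/dt = 560π cm²/s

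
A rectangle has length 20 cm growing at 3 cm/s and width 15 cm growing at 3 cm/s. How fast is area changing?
105 cm²/s

A = lw
dA/dt = w·dl/dt + l·dw/dt = 15·3 + 20·3 = 105 cm²/s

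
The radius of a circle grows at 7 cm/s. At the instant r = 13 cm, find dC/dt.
14π cm/s

C = 2πr
dC/dt = 2π · dr/dt = 2π · 7 = 14π cm/s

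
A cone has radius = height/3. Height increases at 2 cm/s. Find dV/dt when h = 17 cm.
578π/9 cm³/s

V = (1/3)π(h/3)²h = πh³/27
dV/dt = πh²/9 · 2
At h = 17: dV/dt = 578π/9 cm³/s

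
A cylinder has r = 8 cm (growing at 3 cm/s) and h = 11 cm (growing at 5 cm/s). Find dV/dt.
848π cm³/s

V = πr²h
dV/dt = 2πrh·dr/dt + πr²·dh/dt
= 2π(8)(11)(3) + π(8)²(5)
= 848π cm³/s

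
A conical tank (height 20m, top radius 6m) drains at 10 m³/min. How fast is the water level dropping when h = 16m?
125/(288π) ≈ 0.1382 m/min

r/h = 6/20, so r = (3/10)h
V = (1/3)πr²h = (1/3)π((3/10)h)²h = (3/100)πh³
dV/dh = (9/100)πh²
dh/dt = (dV/dt)/(dV/dh) = -10/((9/100)π·16²) = -125/(288π) m/min
The level is dropping at 125/(288π) ≈ 0.1382 m/min.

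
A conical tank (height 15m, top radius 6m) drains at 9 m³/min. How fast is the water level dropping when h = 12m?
25/(64π) ≈ 0.1243 m/min

r/h = 6/15, so r = (2/5)h
V = (1/3)πr²h = (1/3)π((2/5)h)²h = (4/75)πh³
dV/dh = (4/25)πh²
dh/dt = (dV/dt)/(dV/dh) = -9/((4/25)π·12²) = -25/(64π) m/min
The level is dropping at 25/(64π) ≈ 0.1243 m/min.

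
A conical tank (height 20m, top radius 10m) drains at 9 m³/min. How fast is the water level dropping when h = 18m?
1/(9π) ≈ 0.03537 m/min

r/h = 10/20, so r = (1/2)h
V = (1/3)πr²h = (1/3)π((1/2)h)²h = (1/12)πh³
dV/dh = (1/4)πh²
dh/dt = (dV/dt)/(dV/dh) = -9/((1/4)π·18²) = -1/(9π) m/min
The level is dropping at 1/(9π) ≈ 0.03537 m/min.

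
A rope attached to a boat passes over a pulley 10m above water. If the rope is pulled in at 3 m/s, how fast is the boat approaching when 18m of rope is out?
27√14/28 ≈ 3.608 m/s

rope² = x² + 10²
x = √(18² - 10²) = 4√14
dx/dt = (rope/x) · d(rope)/dt = (18/(4√14)) · (-3) = -27√14/28 m/s
The boat approaches at 27√14/28 ≈ 3.608 m/s.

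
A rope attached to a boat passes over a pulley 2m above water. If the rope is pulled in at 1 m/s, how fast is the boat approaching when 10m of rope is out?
5√6/12 ≈ 1.021 m/s

rope² = x² + 2²
x = √(10² - 2²) = 4√6
dx/dt = (rope/x) · d(rope)/dt = (10/(4√6)) · (-1) = -5√6/12 m/s
The boat approaches at 5√6/12 ≈ 1.021 m/s.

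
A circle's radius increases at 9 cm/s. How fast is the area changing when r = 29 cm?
522π cm²/s

A = πr²
dA/dt = 2πr · dr/dt = 2π(29)(9) = 522π cm²/s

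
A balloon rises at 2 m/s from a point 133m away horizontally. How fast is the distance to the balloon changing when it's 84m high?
24√505/505 ≈ 1.068 m/s

z² = 133² + y²
z = √(133² + 84²) = 7√505
dz/dt = y/z · dy/dt = 84/(7√505) · 2 = 24√505/505 ≈ 1.068 m/s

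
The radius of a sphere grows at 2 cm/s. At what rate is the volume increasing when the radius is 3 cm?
72π cm³/s

V = (4/3)πr³
dV/dt = dV/dr · dr/dt = 4πr² · 2
At r = 3: dV/dt = 72π cm³/s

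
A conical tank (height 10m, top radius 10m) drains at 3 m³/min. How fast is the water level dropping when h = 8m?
3/(64π) ≈ 0.01492 m/min

r/h = 10/10, so r = h
V = (1/3)πr²h = (1/3)π(h)²h = (1/3)πh³
dV/dh = πh²
dh/dt = (dV/dt)/(dV/dh) = -3/(π·8²) = -3/(64π) m/min
The level is dropping at 3/(64π) ≈ 0.01492 m/min.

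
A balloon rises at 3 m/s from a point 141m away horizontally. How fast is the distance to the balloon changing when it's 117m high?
117√3730/3730 ≈ 1.916 m/s

z² = 141² + y²
z = √(141² + 117²) = 3√3730
dz/dt = y/z · dy/dt = 117/(3√3730) · 3 = 117√3730/3730 ≈ 1.916 m/s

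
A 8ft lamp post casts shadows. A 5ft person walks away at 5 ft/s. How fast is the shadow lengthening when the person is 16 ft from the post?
25/3 ft/s

By similar triangles: 8/(x+s) = 5/s
Solving: s = 5x/3
ds/dt = 5/3 · dx/dt = 5/3 · 5 = 25/3 ft/s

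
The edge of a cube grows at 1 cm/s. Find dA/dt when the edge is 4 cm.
48 cm²/s

A = 6s²
dA/dt = 12s · ds/dt = 12·4·1 = 48 cm²/s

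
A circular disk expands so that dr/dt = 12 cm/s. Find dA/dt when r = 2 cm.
48π cm²/s

A = πr²
dA/dt = 2πr · dr/dt = 2π(2)(12) = 48π cm²/s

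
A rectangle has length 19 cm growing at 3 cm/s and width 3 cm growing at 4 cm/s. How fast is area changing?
85 cm²/s

A = lw
dA/dt = w·dl/dt + l·dw/dt = 3·3 + 19·4 = 85 cm²/s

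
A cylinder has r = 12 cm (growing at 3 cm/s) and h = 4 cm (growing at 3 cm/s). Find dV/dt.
720π cm³/s

V = πr²h
dV/dt = 2πrh·dr/dt + πr²·dh/dt
= 2π(12)(4)(3) + π(12)²(3)
= 720π cm³/s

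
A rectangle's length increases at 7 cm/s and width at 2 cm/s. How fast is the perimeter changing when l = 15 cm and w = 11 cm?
18 cm/s

P = 2(l + w)
dP/dt = 2(dl/dt + dw/dt) = 2(7 + 2) = 18 cm/s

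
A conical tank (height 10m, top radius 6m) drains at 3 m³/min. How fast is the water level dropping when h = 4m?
25/(48π) ≈ 0.1658 m/min

r/h = 6/10, so r = (3/5)h
V = (1/3)πr²h = (1/3)π((3/5)h)²h = (3/25)πh³
dV/dh = (9/25)πh²
dh/dt = (dV/dt)/(dV/dh) = -3/((9/25)π·4²) = -25/(48π) m/min
The level is dropping at 25/(48π) ≈ 0.1658 m/min.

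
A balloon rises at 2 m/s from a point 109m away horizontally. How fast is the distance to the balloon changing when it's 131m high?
131√29042/14521 ≈ 1.537 m/s

z² = 109² + y²
z = √(109² + 131²) = √29042
dz/dt = y/z · dy/dt = 131/√29042 · 2 = 131√29042/14521 ≈ 1.537 m/s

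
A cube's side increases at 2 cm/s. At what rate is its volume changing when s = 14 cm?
1176 cm³/s

V = s³
dV/dt = 3s² · ds/dt = 3·14²·2 = 1176 cm³/s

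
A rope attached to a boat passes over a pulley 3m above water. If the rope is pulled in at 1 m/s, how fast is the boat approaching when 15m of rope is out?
5√6/12 ≈ 1.021 m/s

rope² = x² + 3²
x = √(15² - 3²) = 6√6
dx/dt = (rope/x) · d(rope)/dt = (15/(6√6)) · (-1) = -5√6/12 m/s
The boat approaches at 5√6/12 ≈ 1.021 m/s.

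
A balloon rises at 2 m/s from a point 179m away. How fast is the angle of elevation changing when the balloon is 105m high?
0.008313 rad/s

tan(θ) = y/179
sec²(θ) · dθ/dt = (1/179) · dy/dt
dθ/dt = cos²(θ)/179 · 2 = 179/(179² + 105²) · 2
dθ/dt = 0.008313 rad/s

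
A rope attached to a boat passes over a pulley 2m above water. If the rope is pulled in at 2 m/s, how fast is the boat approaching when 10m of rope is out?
5√6/6 ≈ 2.041 m/s

rope² = x² + 2²
x = √(10² - 2²) = 4√6
dx/dt = (rope/x) · d(rope)/dt = (10/(4√6)) · (-2) = -5√6/6 m/s
The boat approaches at 5√6/6 ≈ 2.041 m/s.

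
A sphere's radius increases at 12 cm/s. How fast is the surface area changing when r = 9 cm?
864π cm²/s

S = 4πr²
dS/dt = dS/dr · dr/dt = 8πr · 12
At r = 9: dS/dt = 864π cm²/s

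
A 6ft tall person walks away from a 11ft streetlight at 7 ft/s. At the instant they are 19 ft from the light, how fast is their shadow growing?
42/5 ft/s

By similar triangles: 11/(x+s) = 6/s
Solving: s = 6x/5
ds/dt = 6/5 · dx/dt = 6/5 · 7 = 42/5 ft/s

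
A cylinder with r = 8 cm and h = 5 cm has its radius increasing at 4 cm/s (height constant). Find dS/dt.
168π cm²/s

S = 2πrh + 2πr² (lateral + bases)
dS/dt = (2πh + 4πr)·dr/dt = (2π·5 + 4π·8)·4
= 168π cm²/s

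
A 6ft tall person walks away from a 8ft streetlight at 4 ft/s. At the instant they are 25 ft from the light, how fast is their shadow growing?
12 ft/s

By similar triangles: 8/(x+s) = 6/s
Solving: s = 6x/2
ds/dt = 6/2 · dx/dt = 3 · 4 = 12 ft/s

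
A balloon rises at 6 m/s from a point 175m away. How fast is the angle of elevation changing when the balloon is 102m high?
0.025592 rad/s

tan(θ) = y/175
sec²(θ) · dθ/dt = (1/175) · dy/dt
dθ/dt = cos²(θ)/175 · 6 = 175/(175² + 102²) · 6
dθ/dt = 0.025592 rad/s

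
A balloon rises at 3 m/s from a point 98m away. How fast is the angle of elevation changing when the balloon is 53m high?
0.023685 rad/s

tan(θ) = y/98
sec²(θ) · dθ/dt = (1/98) · dy/dt
dθ/dt = cos²(θ)/98 · 3 = 98/(98² + 53²) · 3
dθ/dt = 0.023685 rad/s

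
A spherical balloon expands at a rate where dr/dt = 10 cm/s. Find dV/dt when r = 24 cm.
23040π cm³/s

V = (4/3)πr³
dV/dt = dV/dr · dr/dt = 4πr² · 10
At r = 24: dV/dt = 23040π cm³/s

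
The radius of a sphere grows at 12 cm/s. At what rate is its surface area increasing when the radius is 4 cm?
384π cm²/s

S = 4πr²
dS/dt = dS/dr · dr/dt = 8πr · 12
At r = 4: dS/dt = 384π cm²/s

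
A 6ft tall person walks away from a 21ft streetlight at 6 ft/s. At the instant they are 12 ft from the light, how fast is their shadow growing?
12/5 ft/s

By similar triangles: 21/(x+s) = 6/s
Solving: s = 6x/15
ds/dt = 6/15 · dx/dt = 2/5 · 6 = 12/5 ft/s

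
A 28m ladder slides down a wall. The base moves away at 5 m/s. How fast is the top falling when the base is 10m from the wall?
25√19/57 ≈ 1.912 m/s

x² + y² = 28²
2x·dx/dt + 2y·dy/dt = 0
dy/dt = -x/y · dx/dt = -10/(6√19) · 5 = -25√19/57 m/s
The top is descending at 25√19/57 ≈ 1.912 m/s.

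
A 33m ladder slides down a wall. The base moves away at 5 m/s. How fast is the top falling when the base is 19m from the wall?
95√182/364 ≈ 3.521 m/s

x² + y² = 33²
2x·dx/dt + 2y·dy/dt = 0
dy/dt = -x/y · dx/dt = -19/(2√182) · 5 = -95√182/364 m/s
The top is descending at 95√182/364 ≈ 3.521 m/s.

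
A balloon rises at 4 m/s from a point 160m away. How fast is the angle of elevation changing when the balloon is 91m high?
0.01889 rad/s

tan(θ) = y/160
sec²(θ) · dθ/dt = (1/160) · dy/dt
dθ/dt = cos²(θ)/160 · 4 = 160/(160² + 91²) · 4
dθ/dt = 0.01889 rad/s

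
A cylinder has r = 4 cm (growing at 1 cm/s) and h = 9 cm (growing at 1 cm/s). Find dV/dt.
88π cm³/s

V = πr²h
dV/dt = 2πrh·dr/dt + πr²·dh/dt
= 2π(4)(9)(1) + π(4)²(1)
= 88π cm³/s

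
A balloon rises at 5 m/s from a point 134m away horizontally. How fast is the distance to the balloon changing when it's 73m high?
73√23285/4657 ≈ 2.392 m/s

z² = 134² + y²
z = √(134² + 73²) = √23285
dz/dt = y/z · dy/dt = 73/√23285 · 5 = 73√23285/4657 ≈ 2.392 m/s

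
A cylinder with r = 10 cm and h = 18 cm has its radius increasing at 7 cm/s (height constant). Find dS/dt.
532π cm²/s

S = 2πrh + 2πr² (lateral + bases)
dS/dt = (2πh + 4πr)·dr/dt = (2π·18 + 4π·10)·7
= 532π cm²/s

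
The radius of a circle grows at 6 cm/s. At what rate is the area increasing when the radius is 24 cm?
288π cm²/s

A = πr²
dA/dt = 2πr · dr/dt = 2π(24)(6) = 288π cm²/s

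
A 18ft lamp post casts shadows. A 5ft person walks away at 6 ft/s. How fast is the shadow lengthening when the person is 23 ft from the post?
30/13 ft/s

By similar triangles: 18/(x+s) = 5/s
Solving: s = 5x/13
ds/dt = 5/13 · dx/dt = 5/13 · 6 = 30/13 ft/s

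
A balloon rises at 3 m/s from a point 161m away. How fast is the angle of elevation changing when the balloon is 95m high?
0.013821 rad/s

tan(θ) = y/161
sec²(θ) · dθ/dt = (1/161) · dy/dt
dθ/dt = cos²(θ)/161 · 3 = 161/(161² + 95²) · 3
dθ/dt = 0.013821 rad/s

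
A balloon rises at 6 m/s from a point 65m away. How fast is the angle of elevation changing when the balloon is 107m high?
0.024882 rad/s

tan(θ) = y/65
sec²(θ) · dθ/dt = (1/65) · dy/dt
dθ/dt = cos²(θ)/65 · 6 = 65/(65² + 107²) · 6
dθ/dt = 0.024882 rad/s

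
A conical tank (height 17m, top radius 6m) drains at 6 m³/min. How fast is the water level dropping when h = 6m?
289/(216π) ≈ 0.4259 m/min

r/h = 6/17, so r = (6/17)h
V = (1/3)πr²h = (1/3)π((6/17)h)²h = (12/289)πh³
dV/dh = (36/289)πh²
dh/dt = (dV/dt)/(dV/dh) = -6/((36/289)π·6²) = -289/(216π) m/min
The level is dropping at 289/(216π) ≈ 0.4259 m/min.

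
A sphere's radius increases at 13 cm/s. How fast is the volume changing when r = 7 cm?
2548π cm³/s

V = (4/3)πr³
dV/dt = dV/dr · dr/dt = 4πr² · 13
At r = 7: dV/dt = 2548π cm³/s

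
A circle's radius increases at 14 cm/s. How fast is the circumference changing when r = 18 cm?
28π cm/s

C = 2πr
dC/dt = 2π · dr/dt = 2π · 14 = 28π cm/s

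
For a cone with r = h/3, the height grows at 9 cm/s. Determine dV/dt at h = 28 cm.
784π cm³/s

V = (1/3)π(h/3)²h = πh³/27
dV/dt = πh²/9 · 9
At h = 28: dV/dt = 784π cm³/s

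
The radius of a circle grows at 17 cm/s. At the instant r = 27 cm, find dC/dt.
34π cm/s

C = 2πr
dC/dt = 2π · dr/dt = 2π · 17 = 34π cm/s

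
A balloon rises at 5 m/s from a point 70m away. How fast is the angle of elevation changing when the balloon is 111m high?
0.020324 rad/s

tan(θ) = y/70
sec²(θ) · dθ/dt = (1/70) · dy/dt
dθ/dt = cos²(θ)/70 · 5 = 70/(70² + 111²) · 5
dθ/dt = 0.020324 rad/s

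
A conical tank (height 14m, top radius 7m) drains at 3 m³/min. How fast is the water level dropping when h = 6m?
1/(3π) ≈ 0.1061 m/min

r/h = 7/14, so r = (1/2)h
V = (1/3)πr²h = (1/3)π((1/2)h)²h = (1/12)πh³
dV/dh = (1/4)πh²
dh/dt = (dV/dt)/(dV/dh) = -3/((1/4)π·6²) = -1/(3π) m/min
The level is dropping at 1/(3π) ≈ 0.1061 m/min.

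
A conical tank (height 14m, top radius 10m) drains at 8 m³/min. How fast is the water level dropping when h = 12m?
49/(450π) ≈ 0.03466 m/min

r/h = 10/14, so r = (5/7)h
V = (1/3)πr²h = (1/3)π((5/7)h)²h = (25/147)πh³
dV/dh = (25/49)πh²
dh/dt = (dV/dt)/(dV/dh) = -8/((25/49)π·12²) = -49/(450π) m/min
The level is dropping at 49/(450π) ≈ 0.03466 m/min.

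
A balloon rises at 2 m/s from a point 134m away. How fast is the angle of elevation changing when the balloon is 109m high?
0.008982 rad/s

tan(θ) = y/134
sec²(θ) · dθ/dt = (1/134) · dy/dt
dθ/dt = cos²(θ)/134 · 2 = 134/(134² + 109²) · 2
dθ/dt = 0.008982 rad/s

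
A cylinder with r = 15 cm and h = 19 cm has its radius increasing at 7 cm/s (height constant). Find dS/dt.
686π cm²/s

S = 2πrh + 2πr² (lateral + bases)
dS/dt = (2πh + 4πr)·dr/dt = (2π·19 + 4π·15)·7
= 686π cm²/s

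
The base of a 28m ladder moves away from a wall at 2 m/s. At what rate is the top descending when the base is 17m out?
34√55/165 ≈ 1.528 m/s

x² + y² = 28²
2x·dx/dt + 2y·dy/dt = 0
dy/dt = -x/y · dx/dt = -17/(3√55) · 2 = -34√55/165 m/s
The top is descending at 34√55/165 ≈ 1.528 m/s.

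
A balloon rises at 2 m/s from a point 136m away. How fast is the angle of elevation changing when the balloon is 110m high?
0.00889 rad/s

tan(θ) = y/136
sec²(θ) · dθ/dt = (1/136) · dy/dt
dθ/dt = cos²(θ)/136 · 2 = 136/(136² + 110²) · 2
dθ/dt = 0.00889 rad/s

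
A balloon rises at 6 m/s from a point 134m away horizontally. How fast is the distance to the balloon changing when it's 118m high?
177√7970/3985 ≈ 3.965 m/s

z² = 134² + y²
z = √(134² + 118²) = 2√7970
dz/dt = y/z · dy/dt = 118/(2√7970) · 6 = 177√7970/3985 ≈ 3.965 m/s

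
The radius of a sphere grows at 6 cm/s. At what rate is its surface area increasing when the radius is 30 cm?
1440π cm²/s

S = 4πr²
dS/dt = dS/dr · dr/dt = 8πr · 6
At r = 30: dS/dt = 1440π cm²/s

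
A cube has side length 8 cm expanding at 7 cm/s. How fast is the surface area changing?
672 cm²/s

A = 6s²
dA/dt = 12s · ds/dt = 12·8·7 = 672 cm²/s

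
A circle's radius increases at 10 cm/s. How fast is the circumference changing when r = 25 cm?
20π cm/s

C = 2πr
dC/dt = 2π · dr/dt = 2π · 10 = 20π cm/s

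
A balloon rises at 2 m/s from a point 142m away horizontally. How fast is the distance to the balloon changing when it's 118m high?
59√8522/4261 ≈ 1.278 m/s

z² = 142² + y²
z = √(142² + 118²) = 2√8522
dz/dt = y/z · dy/dt = 118/(2√8522) · 2 = 59√8522/4261 ≈ 1.278 m/s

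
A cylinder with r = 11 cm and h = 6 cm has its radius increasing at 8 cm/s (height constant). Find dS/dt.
448π cm²/s

S = 2πrh + 2πr² (lateral + bases)
dS/dt = (2πh + 4πr)·dr/dt = (2π·6 + 4π·11)·8
= 448π cm²/s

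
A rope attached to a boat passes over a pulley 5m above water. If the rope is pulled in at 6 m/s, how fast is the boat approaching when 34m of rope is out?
68√1131/377 ≈ 6.066 m/s

rope² = x² + 5²
x = √(34² - 5²) = √1131
dx/dt = (rope/x) · d(rope)/dt = (34/√1131) · (-6) = -68√1131/377 m/s
The boat approaches at 68√1131/377 ≈ 6.066 m/s.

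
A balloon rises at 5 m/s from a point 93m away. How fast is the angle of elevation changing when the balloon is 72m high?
0.033615 rad/s

tan(θ) = y/93
sec²(θ) · dθ/dt = (1/93) · dy/dt
dθ/dt = cos²(θ)/93 · 5 = 93/(93² + 72²) · 5
dθ/dt = 0.033615 rad/s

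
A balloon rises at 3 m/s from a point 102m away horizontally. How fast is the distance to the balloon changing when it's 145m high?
435√31429/31429 ≈ 2.454 m/s

z² = 102² + y²
z = √(102² + 145²) = √31429
dz/dt = y/z · dy/dt = 145/√31429 · 3 = 435√31429/31429 ≈ 2.454 m/s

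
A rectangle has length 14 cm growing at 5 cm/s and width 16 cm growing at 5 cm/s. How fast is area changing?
150 cm²/s

A = lw
dA/dt = w·dl/dt + l·dw/dt = 16·5 + 14·5 = 150 cm²/s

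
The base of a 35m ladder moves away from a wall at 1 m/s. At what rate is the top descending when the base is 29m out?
29√6/48 ≈ 1.48 m/s

x² + y² = 35²
2x·dx/dt + 2y·dy/dt = 0
dy/dt = -x/y · dx/dt = -29/(8√6) · 1 = -29√6/48 m/s
The top is descending at 29√6/48 ≈ 1.48 m/s.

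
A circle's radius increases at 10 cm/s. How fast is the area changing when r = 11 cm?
220π cm²/s

A = πr²
dA/dt = 2πr · dr/dt = 2π(11)(10) = 220π cm²/s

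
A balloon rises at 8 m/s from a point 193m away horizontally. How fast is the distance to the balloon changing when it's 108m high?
864√48913/48913 ≈ 3.907 m/s

z² = 193² + y²
z = √(193² + 108²) = √48913
dz/dt = y/z · dy/dt = 108/√48913 · 8 = 864√48913/48913 ≈ 3.907 m/s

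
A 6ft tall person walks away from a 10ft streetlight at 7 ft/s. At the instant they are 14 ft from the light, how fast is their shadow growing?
21/2 ft/s

By similar triangles: 10/(x+s) = 6/s
Solving: s = 6x/4
ds/dt = 6/4 · dx/dt = 3/2 · 7 = 21/2 ft/s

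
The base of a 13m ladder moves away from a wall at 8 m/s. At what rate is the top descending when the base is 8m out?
64√105/105 ≈ 6.246 m/s

x² + y² = 13²
2x·dx/dt + 2y·dy/dt = 0
dy/dt = -x/y · dx/dt = -8/√105 · 8 = -64√105/105 m/s
The top is descending at 64√105/105 ≈ 6.246 m/s.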